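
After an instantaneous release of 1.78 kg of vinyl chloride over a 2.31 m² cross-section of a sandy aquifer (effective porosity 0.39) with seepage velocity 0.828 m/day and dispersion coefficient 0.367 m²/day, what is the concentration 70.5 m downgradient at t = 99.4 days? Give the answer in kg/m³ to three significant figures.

0.0355 kg/m³

For an instantaneous plane source, C(x,t) = M/(n_e·A·√(4πDt)) · exp(−(x−vt)²/(4Dt)), with n_e·A the pore (flow) area.
Plume center vt = 0.828 × 99.4 = 82.3032 m, so the well at 70.5 m is 11.8032 m upgradient of the peak.
√(4πDt) = 21.41 m, giving peak height M/(n_e·A·√(4πDt)) = 1.78/(0.39 × 2.31 × 21.41) = 0.09228 kg/m³.
(x−vt)²/(4Dt) = (-11.8032)²/(4 × 0.367 × 99.4) = 0.9547; exp(−0.9547) = 0.3849.
C = 0.09228 × 0.3849 = 0.0355 kg/m³.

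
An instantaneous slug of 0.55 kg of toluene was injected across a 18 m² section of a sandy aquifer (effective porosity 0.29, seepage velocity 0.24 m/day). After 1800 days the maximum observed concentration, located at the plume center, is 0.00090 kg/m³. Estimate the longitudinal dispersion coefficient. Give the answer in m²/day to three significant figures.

0.606 m²/day

At the plume center C_max = M/(n_e·A·√(4πDt)), so D = M²/(4πt·(n_e·A·C_max)²).
n_e·A·C_max = 0.29 × 18 × 0.00090 = 0.004698 kg/m.
D = 0.55²/(4π × 1800 × 0.004698²) = 0.606 m²/day.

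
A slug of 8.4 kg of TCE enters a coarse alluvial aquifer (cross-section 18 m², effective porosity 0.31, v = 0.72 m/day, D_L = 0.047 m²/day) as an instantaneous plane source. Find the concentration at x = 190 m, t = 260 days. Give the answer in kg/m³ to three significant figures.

For an instantaneous plane source, C(x,t) = M/(n_e·A·√(4πDt)) · exp(−(x−vt)²/(4Dt)), with n_e·A the pore (flow) area.
Plume center vt = 0.72 × 260 = 187.2 m, so the well at 190 m is 2.8 m downgradient of the peak.
√(4πDt) = 12.39 m, giving peak height M/(n_e·A·√(4πDt)) = 8.4/(0.31 × 18 × 12.39) = 0.1215 kg/m³.
(x−vt)²/(4Dt) = (2.8)²/(4 × 0.047 × 260) = 0.1604; exp(−0.1604) = 0.8518.
C = 0.1215 × 0.8518 = 0.103 kg/m³.

0.103 kg/m³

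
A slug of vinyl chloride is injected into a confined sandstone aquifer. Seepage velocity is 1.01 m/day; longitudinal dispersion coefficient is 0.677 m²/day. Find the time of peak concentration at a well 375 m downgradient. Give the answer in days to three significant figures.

371 days

For the 1D instantaneous-source solution, setting ∂C/∂t = 0 at fixed x gives v²t² + 2Dt − x² = 0, so t = (√(D² + v²x²) − D)/v².
√(D² + v²x²) = √(0.677² + 1.01² × 375²) = 378.8; v² = 1.0201.
t = (378.8 − 0.677)/1.0201 = 371 days (vs. the pure-advection estimate x/v = 371 d).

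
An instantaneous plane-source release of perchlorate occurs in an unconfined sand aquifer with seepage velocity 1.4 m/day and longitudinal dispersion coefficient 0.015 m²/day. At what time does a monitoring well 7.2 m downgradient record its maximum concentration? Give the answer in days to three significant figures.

5.14 days

For the 1D instantaneous-source solution, setting ∂C/∂t = 0 at fixed x gives v²t² + 2Dt − x² = 0, so t = (√(D² + v²x²) − D)/v².
√(D² + v²x²) = √(0.015² + 1.4² × 7.2²) = 10.08; v² = 1.96.
t = (10.08 − 0.015)/1.96 = 5.14 days (vs. the pure-advection estimate x/v = 5.14 d).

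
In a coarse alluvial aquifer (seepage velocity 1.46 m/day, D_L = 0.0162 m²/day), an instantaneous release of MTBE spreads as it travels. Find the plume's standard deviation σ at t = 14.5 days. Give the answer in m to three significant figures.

Dispersive spreading gives a Gaussian with σ² = 2Dt; advection only shifts the center.
σ = √(2 × 0.0162 × 14.5) = 0.685 m.

0.685 m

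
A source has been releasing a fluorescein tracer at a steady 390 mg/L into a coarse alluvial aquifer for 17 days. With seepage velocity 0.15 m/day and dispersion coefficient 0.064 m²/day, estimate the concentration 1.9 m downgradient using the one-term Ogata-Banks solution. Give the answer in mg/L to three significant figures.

For a continuous step input, C/C₀ ≈ ½·erfc((x−vt)/(2√(Dt))).
vt = 0.15 × 17 = 2.55 m and 2√(Dt) = 2√(0.064 × 17) = 2.086 m.
Argument (x−vt)/(2√(Dt)) = (1.9 − 2.55)/2.086 = -0.3116; ½·erfc(-0.3116) = 0.6703.
C = 390 × 0.6703 = 261 mg/L.

261 mg/L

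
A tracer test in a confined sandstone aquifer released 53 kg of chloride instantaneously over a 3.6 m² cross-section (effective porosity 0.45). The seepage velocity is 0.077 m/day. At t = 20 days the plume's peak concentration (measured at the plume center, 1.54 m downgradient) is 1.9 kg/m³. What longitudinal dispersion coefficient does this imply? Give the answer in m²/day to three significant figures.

At the plume center C_max = M/(n_e·A·√(4πDt)), so D = M²/(4πt·(n_e·A·C_max)²).
n_e·A·C_max = 0.45 × 3.6 × 1.9 = 3.078 kg/m.
D = 53²/(4π × 20 × 3.078²) = 1.18 m²/day.

1.18 m²/day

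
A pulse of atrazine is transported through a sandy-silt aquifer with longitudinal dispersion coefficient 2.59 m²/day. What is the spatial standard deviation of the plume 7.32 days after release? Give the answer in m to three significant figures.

6.16 m

Dispersive spreading gives a Gaussian with σ² = 2Dt; advection only shifts the center.
σ = √(2 × 2.59 × 7.32) = 6.16 m.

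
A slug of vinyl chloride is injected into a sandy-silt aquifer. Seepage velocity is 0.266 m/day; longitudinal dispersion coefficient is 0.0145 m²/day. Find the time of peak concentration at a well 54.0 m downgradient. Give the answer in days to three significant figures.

For the 1D instantaneous-source solution, setting ∂C/∂t = 0 at fixed x gives v²t² + 2Dt − x² = 0, so t = (√(D² + v²x²) − D)/v².
√(D² + v²x²) = √(0.0145² + 0.266² × 54.0²) = 14.36; v² = 0.070756.
t = (14.36 − 0.0145)/0.070756 = 203 days (vs. the pure-advection estimate x/v = 203 d).

203 days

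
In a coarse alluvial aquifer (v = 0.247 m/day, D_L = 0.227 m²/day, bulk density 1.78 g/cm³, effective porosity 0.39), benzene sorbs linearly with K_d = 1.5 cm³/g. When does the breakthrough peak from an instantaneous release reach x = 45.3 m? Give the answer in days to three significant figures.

1410 days

Retardation factor R = 1 + ρ_b·K_d/n = 1 + 1.78 × 1.5/0.39 = 7.846.
Sorption retards both mechanisms: v_R = v/R = 0.03148 m/day, D_R = D/R = 0.02893 m²/day.
Peak time from v_R²t² + 2D_R t − x² = 0: t = (√(D_R² + v_R²x²) − D_R)/v_R².
√(D_R² + v_R²x²) = √(0.02893² + 0.03148² × 45.3²) = 1.426; v_R² = 0.0009910.
t = (1.426 − 0.02893)/0.0009910 = 1410 days.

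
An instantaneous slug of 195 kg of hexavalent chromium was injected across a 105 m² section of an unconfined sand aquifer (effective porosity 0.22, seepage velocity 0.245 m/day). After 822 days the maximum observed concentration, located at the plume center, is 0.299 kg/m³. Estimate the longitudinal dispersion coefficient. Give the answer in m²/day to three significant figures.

0.0772 m²/day

At the plume center C_max = M/(n_e·A·√(4πDt)), so D = M²/(4πt·(n_e·A·C_max)²).
n_e·A·C_max = 0.22 × 105 × 0.299 = 6.907 kg/m.
D = 195²/(4π × 822 × 6.907²) = 0.0772 m²/day.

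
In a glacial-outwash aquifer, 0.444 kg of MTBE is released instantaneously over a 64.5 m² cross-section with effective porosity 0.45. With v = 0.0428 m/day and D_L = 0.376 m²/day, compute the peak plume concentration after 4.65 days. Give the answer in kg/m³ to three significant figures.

The peak of an instantaneous 1D plume sits at x = vt; there the Gaussian factor is 1 and C_max = M/(n_e·A·√(4πDt)), where n_e·A is the pore area the mass is dissolved in.
√(4πDt) = √(4π × 0.376 × 4.65) = 4.687 m, so C_max = 0.444/(0.45 × 64.5 × 4.687) = 0.00326 kg/m³.

0.00326 kg/m³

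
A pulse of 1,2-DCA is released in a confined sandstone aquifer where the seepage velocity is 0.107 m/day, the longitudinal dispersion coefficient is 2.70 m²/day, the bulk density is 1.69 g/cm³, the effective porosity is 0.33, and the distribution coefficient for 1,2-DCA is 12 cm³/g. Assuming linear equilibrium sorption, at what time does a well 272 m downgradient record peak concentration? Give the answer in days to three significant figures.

Retardation factor R = 1 + ρ_b·K_d/n = 1 + 1.69 × 12/0.33 = 62.45.
Sorption retards both mechanisms: v_R = v/R = 0.001713 m/day, D_R = D/R = 0.04323 m²/day.
Peak time from v_R²t² + 2D_R t − x² = 0: t = (√(D_R² + v_R²x²) − D_R)/v_R².
√(D_R² + v_R²x²) = √(0.04323² + 0.001713² × 272²) = 0.4679; v_R² = 2.934e-06.
t = (0.4679 − 0.04323)/2.934e-06 = 145000 days.

145000 days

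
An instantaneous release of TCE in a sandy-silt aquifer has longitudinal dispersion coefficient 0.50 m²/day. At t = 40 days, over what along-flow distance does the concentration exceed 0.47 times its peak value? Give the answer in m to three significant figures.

15.5 m

The plume is Gaussian with σ = √(2Dt) = √(2 × 0.50 × 40) = 6.325 m.
C/C_peak = exp(−Δx²/(2σ²)) = 0.47 ⇒ Δx = σ·√(−2 ln 0.47) = 6.325 × 1.229 = 7.773 m.
Width = 2Δx = 15.5 m.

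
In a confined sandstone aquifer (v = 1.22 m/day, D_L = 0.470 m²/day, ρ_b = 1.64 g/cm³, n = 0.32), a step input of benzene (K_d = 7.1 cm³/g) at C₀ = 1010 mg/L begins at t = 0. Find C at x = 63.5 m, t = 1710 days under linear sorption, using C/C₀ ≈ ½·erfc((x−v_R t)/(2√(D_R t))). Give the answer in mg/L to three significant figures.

121 mg/L

Retardation factor R = 1 + ρ_b·K_d/n = 1 + 1.64 × 7.1/0.32 = 37.39.
Sorption retards both mechanisms: v_R = v/R = 0.03263 m/day, D_R = D/R = 0.01257 m²/day.
v_R·t = 0.03263 × 1710 = 55.7973 m; 2√(D_R t) = 9.272 m; argument = (63.5 − 55.7973)/9.272 = 0.8307.
C = C₀ × ½·erfc(0.8307) = 1010 × 0.1200 = 121 mg/L.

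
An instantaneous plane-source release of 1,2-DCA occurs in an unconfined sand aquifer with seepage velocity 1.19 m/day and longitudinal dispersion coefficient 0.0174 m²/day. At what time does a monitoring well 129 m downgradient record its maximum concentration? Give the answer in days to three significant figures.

108 days

For the 1D instantaneous-source solution, setting ∂C/∂t = 0 at fixed x gives v²t² + 2Dt − x² = 0, so t = (√(D² + v²x²) − D)/v².
√(D² + v²x²) = √(0.0174² + 1.19² × 129²) = 153.5; v² = 1.4161.
t = (153.5 − 0.0174)/1.4161 = 108 days (vs. the pure-advection estimate x/v = 108 d).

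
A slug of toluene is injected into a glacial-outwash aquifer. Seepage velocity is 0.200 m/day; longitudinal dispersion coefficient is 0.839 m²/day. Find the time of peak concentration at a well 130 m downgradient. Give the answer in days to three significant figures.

629 days

For the 1D instantaneous-source solution, setting ∂C/∂t = 0 at fixed x gives v²t² + 2Dt − x² = 0, so t = (√(D² + v²x²) − D)/v².
√(D² + v²x²) = √(0.839² + 0.200² × 130²) = 26.01; v² = 0.04.
t = (26.01 − 0.839)/0.04 = 629 days (vs. the pure-advection estimate x/v = 650 d).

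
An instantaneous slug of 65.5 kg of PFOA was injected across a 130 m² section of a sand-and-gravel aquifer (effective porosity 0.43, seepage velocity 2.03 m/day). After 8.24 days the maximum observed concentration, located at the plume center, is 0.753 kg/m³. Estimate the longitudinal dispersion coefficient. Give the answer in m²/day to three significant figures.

0.0234 m²/day

At the plume center C_max = M/(n_e·A·√(4πDt)), so D = M²/(4πt·(n_e·A·C_max)²).
n_e·A·C_max = 0.43 × 130 × 0.753 = 42.09 kg/m.
D = 65.5²/(4π × 8.24 × 42.09²) = 0.0234 m²/day.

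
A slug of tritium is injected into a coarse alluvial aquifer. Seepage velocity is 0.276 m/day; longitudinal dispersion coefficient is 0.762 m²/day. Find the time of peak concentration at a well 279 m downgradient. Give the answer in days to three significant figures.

1000 days

For the 1D instantaneous-source solution, setting ∂C/∂t = 0 at fixed x gives v²t² + 2Dt − x² = 0, so t = (√(D² + v²x²) − D)/v².
√(D² + v²x²) = √(0.762² + 0.276² × 279²) = 77.01; v² = 0.076176.
t = (77.01 − 0.762)/0.076176 = 1000 days (vs. the pure-advection estimate x/v = 1010 d).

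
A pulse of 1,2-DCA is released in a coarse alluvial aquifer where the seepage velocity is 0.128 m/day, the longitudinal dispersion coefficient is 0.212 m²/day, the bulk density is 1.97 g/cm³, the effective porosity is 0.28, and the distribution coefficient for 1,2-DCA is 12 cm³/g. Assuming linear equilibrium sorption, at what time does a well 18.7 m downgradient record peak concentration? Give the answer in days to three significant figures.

Retardation factor R = 1 + ρ_b·K_d/n = 1 + 1.97 × 12/0.28 = 85.43.
Sorption retards both mechanisms: v_R = v/R = 0.001498 m/day, D_R = D/R = 0.002482 m²/day.
Peak time from v_R²t² + 2D_R t − x² = 0: t = (√(D_R² + v_R²x²) − D_R)/v_R².
√(D_R² + v_R²x²) = √(0.002482² + 0.001498² × 18.7²) = 0.02812; v_R² = 2.244e-06.
t = (0.02812 − 0.002482)/2.244e-06 = 11400 days.

11400 days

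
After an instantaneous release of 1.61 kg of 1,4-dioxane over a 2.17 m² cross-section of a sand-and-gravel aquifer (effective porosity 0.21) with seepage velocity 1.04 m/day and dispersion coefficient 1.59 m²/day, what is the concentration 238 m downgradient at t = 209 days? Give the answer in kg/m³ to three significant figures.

0.0397 kg/m³

For an instantaneous plane source, C(x,t) = M/(n_e·A·√(4πDt)) · exp(−(x−vt)²/(4Dt)), with n_e·A the pore (flow) area.
Plume center vt = 1.04 × 209 = 217.36 m, so the well at 238 m is 20.64 m downgradient of the peak.
√(4πDt) = 64.62 m, giving peak height M/(n_e·A·√(4πDt)) = 1.61/(0.21 × 2.17 × 64.62) = 0.05467 kg/m³.
(x−vt)²/(4Dt) = (20.64)²/(4 × 1.59 × 209) = 0.3205; exp(−0.3205) = 0.7258.
C = 0.05467 × 0.7258 = 0.0397 kg/m³.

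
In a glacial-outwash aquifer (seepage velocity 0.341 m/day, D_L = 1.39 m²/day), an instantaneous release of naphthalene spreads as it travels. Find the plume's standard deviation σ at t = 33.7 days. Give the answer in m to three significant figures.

9.68 m

Dispersive spreading gives a Gaussian with σ² = 2Dt; advection only shifts the center.
σ = √(2 × 1.39 × 33.7) = 9.68 m.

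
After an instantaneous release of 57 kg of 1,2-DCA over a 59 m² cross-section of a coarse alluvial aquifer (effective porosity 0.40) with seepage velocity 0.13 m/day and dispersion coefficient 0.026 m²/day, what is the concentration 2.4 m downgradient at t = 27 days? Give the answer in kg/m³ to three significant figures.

For an instantaneous plane source, C(x,t) = M/(n_e·A·√(4πDt)) · exp(−(x−vt)²/(4Dt)), with n_e·A the pore (flow) area.
Plume center vt = 0.13 × 27 = 3.51 m, so the well at 2.4 m is 1.11 m upgradient of the peak.
√(4πDt) = 2.970 m, giving peak height M/(n_e·A·√(4πDt)) = 57/(0.40 × 59 × 2.970) = 0.8132 kg/m³.
(x−vt)²/(4Dt) = (-1.11)²/(4 × 0.026 × 27) = 0.4388; exp(−0.4388) = 0.6448.
C = 0.8132 × 0.6448 = 0.524 kg/m³.

0.524 kg/m³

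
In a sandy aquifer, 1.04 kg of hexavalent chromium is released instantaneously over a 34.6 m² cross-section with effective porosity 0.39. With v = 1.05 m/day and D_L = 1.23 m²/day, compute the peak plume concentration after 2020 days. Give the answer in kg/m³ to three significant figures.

0.000436 kg/m³

The peak of an instantaneous 1D plume sits at x = vt; there the Gaussian factor is 1 and C_max = M/(n_e·A·√(4πDt)), where n_e·A is the pore area the mass is dissolved in.
√(4πDt) = √(4π × 1.23 × 2020) = 176.7 m, so C_max = 1.04/(0.39 × 34.6 × 176.7) = 0.000436 kg/m³.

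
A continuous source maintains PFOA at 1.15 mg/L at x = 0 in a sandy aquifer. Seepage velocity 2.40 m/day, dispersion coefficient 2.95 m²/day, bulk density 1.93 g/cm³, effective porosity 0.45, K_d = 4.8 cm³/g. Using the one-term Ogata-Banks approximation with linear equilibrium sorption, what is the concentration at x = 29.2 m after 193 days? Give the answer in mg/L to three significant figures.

Retardation factor R = 1 + ρ_b·K_d/n = 1 + 1.93 × 4.8/0.45 = 21.59.
Sorption retards both mechanisms: v_R = v/R = 0.1112 m/day, D_R = D/R = 0.1366 m²/day.
v_R·t = 0.1112 × 193 = 21.4616 m; 2√(D_R t) = 10.27 m; argument = (29.2 − 21.4616)/10.27 = 0.7535.
C = C₀ × ½·erfc(0.7535) = 1.15 × 0.1433 = 0.165 mg/L.

0.165 mg/L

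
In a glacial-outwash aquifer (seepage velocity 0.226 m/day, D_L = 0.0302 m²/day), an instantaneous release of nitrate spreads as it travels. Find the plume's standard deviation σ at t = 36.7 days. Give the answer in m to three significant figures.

1.49 m

Dispersive spreading gives a Gaussian with σ² = 2Dt; advection only shifts the center.
σ = √(2 × 0.0302 × 36.7) = 1.49 m.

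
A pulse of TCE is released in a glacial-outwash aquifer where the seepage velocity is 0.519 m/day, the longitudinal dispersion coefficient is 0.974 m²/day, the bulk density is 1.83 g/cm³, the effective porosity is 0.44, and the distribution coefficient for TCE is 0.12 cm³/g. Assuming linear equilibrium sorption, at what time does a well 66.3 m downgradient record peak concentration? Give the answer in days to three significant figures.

Retardation factor R = 1 + ρ_b·K_d/n = 1 + 1.83 × 0.12/0.44 = 1.499.
Sorption retards both mechanisms: v_R = v/R = 0.3462 m/day, D_R = D/R = 0.6498 m²/day.
Peak time from v_R²t² + 2D_R t − x² = 0: t = (√(D_R² + v_R²x²) − D_R)/v_R².
√(D_R² + v_R²x²) = √(0.6498² + 0.3462² × 66.3²) = 22.96; v_R² = 0.1199.
t = (22.96 − 0.6498)/0.1199 = 186 days.

186 days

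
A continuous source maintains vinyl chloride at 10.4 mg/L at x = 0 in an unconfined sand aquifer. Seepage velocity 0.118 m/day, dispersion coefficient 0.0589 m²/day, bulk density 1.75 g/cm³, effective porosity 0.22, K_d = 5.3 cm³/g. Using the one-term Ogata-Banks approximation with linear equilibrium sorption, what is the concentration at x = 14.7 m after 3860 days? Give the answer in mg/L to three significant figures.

1.05 mg/L

Retardation factor R = 1 + ρ_b·K_d/n = 1 + 1.75 × 5.3/0.22 = 43.16.
Sorption retards both mechanisms: v_R = v/R = 0.002734 m/day, D_R = D/R = 0.001365 m²/day.
v_R·t = 0.002734 × 3860 = 10.55324 m; 2√(D_R t) = 4.591 m; argument = (14.7 − 10.55324)/4.591 = 0.9032.
C = C₀ × ½·erfc(0.9032) = 10.4 × 0.1007 = 1.05 mg/L.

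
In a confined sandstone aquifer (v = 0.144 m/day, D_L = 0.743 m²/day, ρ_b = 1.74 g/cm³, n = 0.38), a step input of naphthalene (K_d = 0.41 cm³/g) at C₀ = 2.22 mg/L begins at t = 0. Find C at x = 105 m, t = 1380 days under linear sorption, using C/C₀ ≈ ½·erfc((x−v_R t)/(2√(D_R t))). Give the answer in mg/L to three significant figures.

0.198 mg/L

Retardation factor R = 1 + ρ_b·K_d/n = 1 + 1.74 × 0.41/0.38 = 2.877.
Sorption retards both mechanisms: v_R = v/R = 0.05005 m/day, D_R = D/R = 0.2583 m²/day.
v_R·t = 0.05005 × 1380 = 69.069 m; 2√(D_R t) = 37.76 m; argument = (105 − 69.069)/37.76 = 0.9516.
C = C₀ × ½·erfc(0.9516) = 2.22 × 0.08919 = 0.198 mg/L.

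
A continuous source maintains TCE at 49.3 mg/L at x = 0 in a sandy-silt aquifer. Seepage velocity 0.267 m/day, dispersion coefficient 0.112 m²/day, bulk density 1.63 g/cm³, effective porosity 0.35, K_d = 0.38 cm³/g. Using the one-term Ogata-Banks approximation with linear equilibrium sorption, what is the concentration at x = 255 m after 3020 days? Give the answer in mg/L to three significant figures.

Retardation factor R = 1 + ρ_b·K_d/n = 1 + 1.63 × 0.38/0.35 = 2.770.
Sorption retards both mechanisms: v_R = v/R = 0.09639 m/day, D_R = D/R = 0.04043 m²/day.
v_R·t = 0.09639 × 3020 = 291.0978 m; 2√(D_R t) = 22.10 m; argument = (255 − 291.0978)/22.10 = -1.633.
C = C₀ × ½·erfc(-1.633) = 49.3 × 0.9895 = 48.8 mg/L.

48.8 mg/L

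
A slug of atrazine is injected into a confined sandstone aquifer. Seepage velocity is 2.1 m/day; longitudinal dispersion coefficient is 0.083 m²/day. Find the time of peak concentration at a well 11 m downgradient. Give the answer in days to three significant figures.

5.22 days

For the 1D instantaneous-source solution, setting ∂C/∂t = 0 at fixed x gives v²t² + 2Dt − x² = 0, so t = (√(D² + v²x²) − D)/v².
√(D² + v²x²) = √(0.083² + 2.1² × 11²) = 23.10; v² = 4.41.
t = (23.10 − 0.083)/4.41 = 5.22 days (vs. the pure-advection estimate x/v = 5.24 d).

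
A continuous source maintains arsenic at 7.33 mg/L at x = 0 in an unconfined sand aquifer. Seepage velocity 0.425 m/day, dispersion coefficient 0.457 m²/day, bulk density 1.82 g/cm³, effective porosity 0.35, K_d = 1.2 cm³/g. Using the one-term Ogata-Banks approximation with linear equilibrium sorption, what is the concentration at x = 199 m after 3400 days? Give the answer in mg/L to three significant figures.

3.75 mg/L

Retardation factor R = 1 + ρ_b·K_d/n = 1 + 1.82 × 1.2/0.35 = 7.240.
Sorption retards both mechanisms: v_R = v/R = 0.05870 m/day, D_R = D/R = 0.06312 m²/day.
v_R·t = 0.05870 × 3400 = 199.58 m; 2√(D_R t) = 29.30 m; argument = (199 − 199.58)/29.30 = -0.01980.
C = C₀ × ½·erfc(-0.01980) = 7.33 × 0.5112 = 3.75 mg/L.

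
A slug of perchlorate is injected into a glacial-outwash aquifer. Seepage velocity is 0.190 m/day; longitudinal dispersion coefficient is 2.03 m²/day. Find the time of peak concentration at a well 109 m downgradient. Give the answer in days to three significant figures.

For the 1D instantaneous-source solution, setting ∂C/∂t = 0 at fixed x gives v²t² + 2Dt − x² = 0, so t = (√(D² + v²x²) − D)/v².
√(D² + v²x²) = √(2.03² + 0.190² × 109²) = 20.81; v² = 0.0361.
t = (20.81 − 2.03)/0.0361 = 520 days (vs. the pure-advection estimate x/v = 574 d).

520 days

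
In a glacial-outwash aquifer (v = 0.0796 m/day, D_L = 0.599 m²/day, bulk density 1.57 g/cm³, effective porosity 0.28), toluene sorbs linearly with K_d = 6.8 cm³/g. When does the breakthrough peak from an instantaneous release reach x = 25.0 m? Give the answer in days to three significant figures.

Retardation factor R = 1 + ρ_b·K_d/n = 1 + 1.57 × 6.8/0.28 = 39.13.
Sorption retards both mechanisms: v_R = v/R = 0.002034 m/day, D_R = D/R = 0.01531 m²/day.
Peak time from v_R²t² + 2D_R t − x² = 0: t = (√(D_R² + v_R²x²) − D_R)/v_R².
√(D_R² + v_R²x²) = √(0.01531² + 0.002034² × 25.0²) = 0.05310; v_R² = 4.137e-06.
t = (0.05310 − 0.01531)/4.137e-06 = 9130 days.

9130 days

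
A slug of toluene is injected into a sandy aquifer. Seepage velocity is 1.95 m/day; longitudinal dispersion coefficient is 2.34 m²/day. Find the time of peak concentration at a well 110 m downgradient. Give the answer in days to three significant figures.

For the 1D instantaneous-source solution, setting ∂C/∂t = 0 at fixed x gives v²t² + 2Dt − x² = 0, so t = (√(D² + v²x²) − D)/v².
√(D² + v²x²) = √(2.34² + 1.95² × 110²) = 214.5; v² = 3.8025.
t = (214.5 − 2.34)/3.8025 = 55.8 days (vs. the pure-advection estimate x/v = 56.4 d).

55.8 days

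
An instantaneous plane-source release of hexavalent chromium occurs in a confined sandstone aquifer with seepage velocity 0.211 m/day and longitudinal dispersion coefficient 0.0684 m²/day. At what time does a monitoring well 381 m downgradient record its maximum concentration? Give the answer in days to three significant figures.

For the 1D instantaneous-source solution, setting ∂C/∂t = 0 at fixed x gives v²t² + 2Dt − x² = 0, so t = (√(D² + v²x²) − D)/v².
√(D² + v²x²) = √(0.0684² + 0.211² × 381²) = 80.39; v² = 0.044521.
t = (80.39 − 0.0684)/0.044521 = 1800 days (vs. the pure-advection estimate x/v = 1810 d).

1800 days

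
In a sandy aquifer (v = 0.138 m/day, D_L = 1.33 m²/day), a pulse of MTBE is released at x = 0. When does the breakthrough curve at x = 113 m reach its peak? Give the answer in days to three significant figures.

752 days

For the 1D instantaneous-source solution, setting ∂C/∂t = 0 at fixed x gives v²t² + 2Dt − x² = 0, so t = (√(D² + v²x²) − D)/v².
√(D² + v²x²) = √(1.33² + 0.138² × 113²) = 15.65; v² = 0.019044.
t = (15.65 − 1.33)/0.019044 = 752 days (vs. the pure-advection estimate x/v = 819 d).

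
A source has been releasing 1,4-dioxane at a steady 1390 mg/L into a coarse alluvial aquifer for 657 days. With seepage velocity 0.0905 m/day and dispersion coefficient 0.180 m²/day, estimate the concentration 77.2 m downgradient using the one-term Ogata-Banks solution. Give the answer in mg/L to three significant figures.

For a continuous step input, C/C₀ ≈ ½·erfc((x−vt)/(2√(Dt))).
vt = 0.0905 × 657 = 59.4585 m and 2√(Dt) = 2√(0.180 × 657) = 21.75 m.
Argument (x−vt)/(2√(Dt)) = (77.2 − 59.4585)/21.75 = 0.8157; ½·erfc(0.8157) = 0.1243.
C = 1390 × 0.1243 = 173 mg/L.

173 mg/L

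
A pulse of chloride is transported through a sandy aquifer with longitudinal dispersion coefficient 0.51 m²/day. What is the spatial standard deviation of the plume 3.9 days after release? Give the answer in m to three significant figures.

1.99 m

Dispersive spreading gives a Gaussian with σ² = 2Dt; advection only shifts the center.
σ = √(2 × 0.51 × 3.9) = 1.99 m.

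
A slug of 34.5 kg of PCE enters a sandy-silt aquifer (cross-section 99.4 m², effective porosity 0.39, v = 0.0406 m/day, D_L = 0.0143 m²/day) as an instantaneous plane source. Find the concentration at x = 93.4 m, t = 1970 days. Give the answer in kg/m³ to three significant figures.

For an instantaneous plane source, C(x,t) = M/(n_e·A·√(4πDt)) · exp(−(x−vt)²/(4Dt)), with n_e·A the pore (flow) area.
Plume center vt = 0.0406 × 1970 = 79.982 m, so the well at 93.4 m is 13.418 m downgradient of the peak.
√(4πDt) = 18.82 m, giving peak height M/(n_e·A·√(4πDt)) = 34.5/(0.39 × 99.4 × 18.82) = 0.04729 kg/m³.
(x−vt)²/(4Dt) = (13.418)²/(4 × 0.0143 × 1970) = 1.598; exp(−1.598) = 0.2023.
C = 0.04729 × 0.2023 = 0.00957 kg/m³.

0.00957 kg/m³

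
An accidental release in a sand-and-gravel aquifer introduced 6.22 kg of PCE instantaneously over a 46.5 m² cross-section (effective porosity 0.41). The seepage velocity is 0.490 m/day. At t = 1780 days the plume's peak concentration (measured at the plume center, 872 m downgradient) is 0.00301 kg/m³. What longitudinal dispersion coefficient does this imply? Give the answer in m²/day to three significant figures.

At the plume center C_max = M/(n_e·A·√(4πDt)), so D = M²/(4πt·(n_e·A·C_max)²).
n_e·A·C_max = 0.41 × 46.5 × 0.00301 = 0.05739 kg/m.
D = 6.22²/(4π × 1780 × 0.05739²) = 0.525 m²/day.

0.525 m²/day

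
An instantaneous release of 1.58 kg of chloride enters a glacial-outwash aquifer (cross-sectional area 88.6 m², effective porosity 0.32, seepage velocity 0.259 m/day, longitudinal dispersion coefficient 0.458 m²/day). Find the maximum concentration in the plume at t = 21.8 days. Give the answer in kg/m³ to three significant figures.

The peak of an instantaneous 1D plume sits at x = vt; there the Gaussian factor is 1 and C_max = M/(n_e·A·√(4πDt)), where n_e·A is the pore area the mass is dissolved in.
√(4πDt) = √(4π × 0.458 × 21.8) = 11.20 m, so C_max = 1.58/(0.32 × 88.6 × 11.20) = 0.00498 kg/m³.

0.00498 kg/m³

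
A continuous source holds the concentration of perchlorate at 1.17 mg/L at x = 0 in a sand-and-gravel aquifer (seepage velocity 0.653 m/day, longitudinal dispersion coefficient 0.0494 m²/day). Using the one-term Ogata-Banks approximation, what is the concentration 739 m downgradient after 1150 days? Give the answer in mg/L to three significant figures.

For a continuous step input, C/C₀ ≈ ½·erfc((x−vt)/(2√(Dt))).
vt = 0.653 × 1150 = 750.95 m and 2√(Dt) = 2√(0.0494 × 1150) = 15.07 m.
Argument (x−vt)/(2√(Dt)) = (739 − 750.95)/15.07 = -0.7930; ½·erfc(-0.7930) = 0.8690.
C = 1.17 × 0.8690 = 1.02 mg/L.

1.02 mg/L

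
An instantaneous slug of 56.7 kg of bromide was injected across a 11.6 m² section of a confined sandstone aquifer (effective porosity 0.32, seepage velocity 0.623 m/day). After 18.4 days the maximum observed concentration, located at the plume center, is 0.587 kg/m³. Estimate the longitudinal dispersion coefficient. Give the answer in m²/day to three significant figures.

2.93 m²/day

At the plume center C_max = M/(n_e·A·√(4πDt)), so D = M²/(4πt·(n_e·A·C_max)²).
n_e·A·C_max = 0.32 × 11.6 × 0.587 = 2.179 kg/m.
D = 56.7²/(4π × 18.4 × 2.179²) = 2.93 m²/day.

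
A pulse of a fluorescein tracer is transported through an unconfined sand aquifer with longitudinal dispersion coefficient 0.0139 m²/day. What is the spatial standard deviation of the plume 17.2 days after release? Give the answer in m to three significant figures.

0.691 m

Dispersive spreading gives a Gaussian with σ² = 2Dt; advection only shifts the center.
σ = √(2 × 0.0139 × 17.2) = 0.691 m.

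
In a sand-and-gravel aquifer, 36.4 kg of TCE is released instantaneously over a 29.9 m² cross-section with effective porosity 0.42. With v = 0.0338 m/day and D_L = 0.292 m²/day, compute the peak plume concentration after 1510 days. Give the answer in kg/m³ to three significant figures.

The peak of an instantaneous 1D plume sits at x = vt; there the Gaussian factor is 1 and C_max = M/(n_e·A·√(4πDt)), where n_e·A is the pore area the mass is dissolved in.
√(4πDt) = √(4π × 0.292 × 1510) = 74.44 m, so C_max = 36.4/(0.42 × 29.9 × 74.44) = 0.0389 kg/m³.

0.0389 kg/m³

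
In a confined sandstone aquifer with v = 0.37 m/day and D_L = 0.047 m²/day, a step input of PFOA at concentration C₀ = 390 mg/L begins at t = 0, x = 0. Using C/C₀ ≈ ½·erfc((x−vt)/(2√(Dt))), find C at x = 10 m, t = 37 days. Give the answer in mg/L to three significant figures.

For a continuous step input, C/C₀ ≈ ½·erfc((x−vt)/(2√(Dt))).
vt = 0.37 × 37 = 13.69 m and 2√(Dt) = 2√(0.047 × 37) = 2.637 m.
Argument (x−vt)/(2√(Dt)) = (10 − 13.69)/2.637 = -1.399; ½·erfc(-1.399) = 0.9761.
C = 390 × 0.9761 = 381 mg/L.

381 mg/L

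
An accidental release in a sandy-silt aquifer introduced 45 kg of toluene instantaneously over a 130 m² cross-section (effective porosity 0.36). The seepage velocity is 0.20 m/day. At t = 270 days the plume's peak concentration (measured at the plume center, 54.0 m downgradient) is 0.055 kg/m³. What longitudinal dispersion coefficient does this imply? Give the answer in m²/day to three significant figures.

At the plume center C_max = M/(n_e·A·√(4πDt)), so D = M²/(4πt·(n_e·A·C_max)²).
n_e·A·C_max = 0.36 × 130 × 0.055 = 2.574 kg/m.
D = 45²/(4π × 270 × 2.574²) = 0.0901 m²/day.

0.0901 m²/day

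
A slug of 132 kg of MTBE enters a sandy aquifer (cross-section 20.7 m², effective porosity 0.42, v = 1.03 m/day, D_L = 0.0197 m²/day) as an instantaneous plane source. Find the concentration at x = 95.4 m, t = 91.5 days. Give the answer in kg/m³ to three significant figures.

2.65 kg/m³

For an instantaneous plane source, C(x,t) = M/(n_e·A·√(4πDt)) · exp(−(x−vt)²/(4Dt)), with n_e·A the pore (flow) area.
Plume center vt = 1.03 × 91.5 = 94.245 m, so the well at 95.4 m is 1.155 m downgradient of the peak.
√(4πDt) = 4.759 m, giving peak height M/(n_e·A·√(4πDt)) = 132/(0.42 × 20.7 × 4.759) = 3.190 kg/m³.
(x−vt)²/(4Dt) = (1.155)²/(4 × 0.0197 × 91.5) = 0.1850; exp(−0.1850) = 0.8311.
C = 3.190 × 0.8311 = 2.65 kg/m³.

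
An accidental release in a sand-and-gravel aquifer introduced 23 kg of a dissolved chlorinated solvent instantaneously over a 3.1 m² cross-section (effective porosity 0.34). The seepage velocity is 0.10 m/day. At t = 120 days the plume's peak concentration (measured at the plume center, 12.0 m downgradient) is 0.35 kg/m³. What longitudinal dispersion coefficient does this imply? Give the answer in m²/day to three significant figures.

2.58 m²/day

At the plume center C_max = M/(n_e·A·√(4πDt)), so D = M²/(4πt·(n_e·A·C_max)²).
n_e·A·C_max = 0.34 × 3.1 × 0.35 = 0.3689 kg/m.
D = 23²/(4π × 120 × 0.3689²) = 2.58 m²/day.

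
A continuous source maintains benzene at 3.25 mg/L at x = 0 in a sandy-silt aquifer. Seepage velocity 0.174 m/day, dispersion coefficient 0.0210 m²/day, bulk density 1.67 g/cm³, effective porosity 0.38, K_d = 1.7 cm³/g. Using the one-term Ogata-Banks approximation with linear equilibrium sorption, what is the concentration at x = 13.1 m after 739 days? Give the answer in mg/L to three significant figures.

2.80 mg/L

Retardation factor R = 1 + ρ_b·K_d/n = 1 + 1.67 × 1.7/0.38 = 8.471.
Sorption retards both mechanisms: v_R = v/R = 0.02054 m/day, D_R = D/R = 0.002479 m²/day.
v_R·t = 0.02054 × 739 = 15.17906 m; 2√(D_R t) = 2.707 m; argument = (13.1 − 15.17906)/2.707 = -0.7680.
C = C₀ × ½·erfc(-0.7680) = 3.25 × 0.8613 = 2.80 mg/L.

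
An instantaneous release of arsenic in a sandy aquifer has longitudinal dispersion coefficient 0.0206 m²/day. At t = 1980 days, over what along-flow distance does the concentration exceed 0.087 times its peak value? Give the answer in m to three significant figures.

The plume is Gaussian with σ = √(2Dt) = √(2 × 0.0206 × 1980) = 9.032 m.
C/C_peak = exp(−Δx²/(2σ²)) = 0.087 ⇒ Δx = σ·√(−2 ln 0.087) = 9.032 × 2.210 = 19.96 m.
Width = 2Δx = 39.9 m.

39.9 m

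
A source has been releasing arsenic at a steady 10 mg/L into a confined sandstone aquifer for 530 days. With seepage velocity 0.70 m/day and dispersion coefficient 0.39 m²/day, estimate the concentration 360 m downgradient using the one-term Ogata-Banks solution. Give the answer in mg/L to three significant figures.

For a continuous step input, C/C₀ ≈ ½·erfc((x−vt)/(2√(Dt))).
vt = 0.70 × 530 = 371 m and 2√(Dt) = 2√(0.39 × 530) = 28.75 m.
Argument (x−vt)/(2√(Dt)) = (360 − 371)/28.75 = -0.3826; ½·erfc(-0.3826) = 0.7058.
C = 10 × 0.7058 = 7.06 mg/L.

7.06 mg/L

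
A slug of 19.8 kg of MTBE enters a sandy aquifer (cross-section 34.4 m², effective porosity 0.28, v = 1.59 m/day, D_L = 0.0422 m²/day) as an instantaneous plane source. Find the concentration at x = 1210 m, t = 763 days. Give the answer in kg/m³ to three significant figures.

For an instantaneous plane source, C(x,t) = M/(n_e·A·√(4πDt)) · exp(−(x−vt)²/(4Dt)), with n_e·A the pore (flow) area.
Plume center vt = 1.59 × 763 = 1213.17 m, so the well at 1210 m is 3.17 m upgradient of the peak.
√(4πDt) = 20.12 m, giving peak height M/(n_e·A·√(4πDt)) = 19.8/(0.28 × 34.4 × 20.12) = 0.1022 kg/m³.
(x−vt)²/(4Dt) = (-3.17)²/(4 × 0.0422 × 763) = 0.07802; exp(−0.07802) = 0.9249.
C = 0.1022 × 0.9249 = 0.0945 kg/m³.

0.0945 kg/m³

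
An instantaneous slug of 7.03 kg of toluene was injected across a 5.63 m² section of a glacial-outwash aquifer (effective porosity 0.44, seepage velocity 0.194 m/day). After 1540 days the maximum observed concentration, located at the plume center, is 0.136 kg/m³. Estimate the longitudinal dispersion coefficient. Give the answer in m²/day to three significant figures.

At the plume center C_max = M/(n_e·A·√(4πDt)), so D = M²/(4πt·(n_e·A·C_max)²).
n_e·A·C_max = 0.44 × 5.63 × 0.136 = 0.3369 kg/m.
D = 7.03²/(4π × 1540 × 0.3369²) = 0.0225 m²/day.

0.0225 m²/day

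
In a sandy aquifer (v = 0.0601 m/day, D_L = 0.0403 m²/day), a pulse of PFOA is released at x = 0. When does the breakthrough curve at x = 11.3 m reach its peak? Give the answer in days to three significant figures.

For the 1D instantaneous-source solution, setting ∂C/∂t = 0 at fixed x gives v²t² + 2Dt − x² = 0, so t = (√(D² + v²x²) − D)/v².
√(D² + v²x²) = √(0.0403² + 0.0601² × 11.3²) = 0.6803; v² = 0.00361201.
t = (0.6803 − 0.0403)/0.00361201 = 177 days (vs. the pure-advection estimate x/v = 188 d).

177 days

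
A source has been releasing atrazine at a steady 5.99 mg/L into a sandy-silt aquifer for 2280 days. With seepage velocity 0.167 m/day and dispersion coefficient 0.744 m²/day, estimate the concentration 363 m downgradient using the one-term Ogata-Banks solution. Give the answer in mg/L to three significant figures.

For a continuous step input, C/C₀ ≈ ½·erfc((x−vt)/(2√(Dt))).
vt = 0.167 × 2280 = 380.76 m and 2√(Dt) = 2√(0.744 × 2280) = 82.37 m.
Argument (x−vt)/(2√(Dt)) = (363 − 380.76)/82.37 = -0.2156; ½·erfc(-0.2156) = 0.6198.
C = 5.99 × 0.6198 = 3.71 mg/L.

3.71 mg/L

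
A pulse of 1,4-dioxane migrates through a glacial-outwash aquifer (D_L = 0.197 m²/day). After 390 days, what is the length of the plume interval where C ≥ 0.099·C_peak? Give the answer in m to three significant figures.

53.3 m

The plume is Gaussian with σ = √(2Dt) = √(2 × 0.197 × 390) = 12.40 m.
C/C_peak = exp(−Δx²/(2σ²)) = 0.099 ⇒ Δx = σ·√(−2 ln 0.099) = 12.40 × 2.151 = 26.67 m.
Width = 2Δx = 53.3 m.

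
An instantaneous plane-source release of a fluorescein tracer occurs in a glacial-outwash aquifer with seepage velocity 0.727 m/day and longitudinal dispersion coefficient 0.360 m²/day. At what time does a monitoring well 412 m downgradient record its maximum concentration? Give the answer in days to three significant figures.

566 days

For the 1D instantaneous-source solution, setting ∂C/∂t = 0 at fixed x gives v²t² + 2Dt − x² = 0, so t = (√(D² + v²x²) − D)/v².
√(D² + v²x²) = √(0.360² + 0.727² × 412²) = 299.5; v² = 0.528529.
t = (299.5 − 0.360)/0.528529 = 566 days (vs. the pure-advection estimate x/v = 567 d).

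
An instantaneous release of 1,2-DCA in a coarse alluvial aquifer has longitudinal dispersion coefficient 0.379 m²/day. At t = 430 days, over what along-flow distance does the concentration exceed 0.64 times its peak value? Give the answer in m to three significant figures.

The plume is Gaussian with σ = √(2Dt) = √(2 × 0.379 × 430) = 18.05 m.
C/C_peak = exp(−Δx²/(2σ²)) = 0.64 ⇒ Δx = σ·√(−2 ln 0.64) = 18.05 × 0.9448 = 17.05 m.
Width = 2Δx = 34.1 m.

34.1 m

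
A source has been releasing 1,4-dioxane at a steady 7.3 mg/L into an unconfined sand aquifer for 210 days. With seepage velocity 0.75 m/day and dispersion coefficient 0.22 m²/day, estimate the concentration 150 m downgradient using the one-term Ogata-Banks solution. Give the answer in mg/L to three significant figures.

5.71 mg/L

For a continuous step input, C/C₀ ≈ ½·erfc((x−vt)/(2√(Dt))).
vt = 0.75 × 210 = 157.5 m and 2√(Dt) = 2√(0.22 × 210) = 13.59 m.
Argument (x−vt)/(2√(Dt)) = (150 − 157.5)/13.59 = -0.5519; ½·erfc(-0.5519) = 0.7825.
C = 7.3 × 0.7825 = 5.71 mg/L.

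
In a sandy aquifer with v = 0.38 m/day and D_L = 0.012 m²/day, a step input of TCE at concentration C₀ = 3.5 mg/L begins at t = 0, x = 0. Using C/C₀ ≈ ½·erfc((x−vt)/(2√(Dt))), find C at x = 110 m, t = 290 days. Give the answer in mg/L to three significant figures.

For a continuous step input, C/C₀ ≈ ½·erfc((x−vt)/(2√(Dt))).
vt = 0.38 × 290 = 110.2 m and 2√(Dt) = 2√(0.012 × 290) = 3.731 m.
Argument (x−vt)/(2√(Dt)) = (110 − 110.2)/3.731 = -0.05360; ½·erfc(-0.05360) = 0.5302.
C = 3.5 × 0.5302 = 1.86 mg/L.

1.86 mg/L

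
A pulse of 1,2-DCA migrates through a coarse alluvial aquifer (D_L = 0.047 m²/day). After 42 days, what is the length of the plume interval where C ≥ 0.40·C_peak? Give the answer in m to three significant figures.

The plume is Gaussian with σ = √(2Dt) = √(2 × 0.047 × 42) = 1.987 m.
C/C_peak = exp(−Δx²/(2σ²)) = 0.40 ⇒ Δx = σ·√(−2 ln 0.40) = 1.987 × 1.354 = 2.690 m.
Width = 2Δx = 5.38 m.

5.38 m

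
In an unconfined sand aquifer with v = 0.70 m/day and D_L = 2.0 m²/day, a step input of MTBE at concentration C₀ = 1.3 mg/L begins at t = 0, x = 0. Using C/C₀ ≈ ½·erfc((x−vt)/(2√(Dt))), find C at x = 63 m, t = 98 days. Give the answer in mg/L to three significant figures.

0.795 mg/L

For a continuous step input, C/C₀ ≈ ½·erfc((x−vt)/(2√(Dt))).
vt = 0.70 × 98 = 68.6 m and 2√(Dt) = 2√(2.0 × 98) = 28.00 m.
Argument (x−vt)/(2√(Dt)) = (63 − 68.6)/28.00 = -0.2000; ½·erfc(-0.2000) = 0.6114.
C = 1.3 × 0.6114 = 0.795 mg/L.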